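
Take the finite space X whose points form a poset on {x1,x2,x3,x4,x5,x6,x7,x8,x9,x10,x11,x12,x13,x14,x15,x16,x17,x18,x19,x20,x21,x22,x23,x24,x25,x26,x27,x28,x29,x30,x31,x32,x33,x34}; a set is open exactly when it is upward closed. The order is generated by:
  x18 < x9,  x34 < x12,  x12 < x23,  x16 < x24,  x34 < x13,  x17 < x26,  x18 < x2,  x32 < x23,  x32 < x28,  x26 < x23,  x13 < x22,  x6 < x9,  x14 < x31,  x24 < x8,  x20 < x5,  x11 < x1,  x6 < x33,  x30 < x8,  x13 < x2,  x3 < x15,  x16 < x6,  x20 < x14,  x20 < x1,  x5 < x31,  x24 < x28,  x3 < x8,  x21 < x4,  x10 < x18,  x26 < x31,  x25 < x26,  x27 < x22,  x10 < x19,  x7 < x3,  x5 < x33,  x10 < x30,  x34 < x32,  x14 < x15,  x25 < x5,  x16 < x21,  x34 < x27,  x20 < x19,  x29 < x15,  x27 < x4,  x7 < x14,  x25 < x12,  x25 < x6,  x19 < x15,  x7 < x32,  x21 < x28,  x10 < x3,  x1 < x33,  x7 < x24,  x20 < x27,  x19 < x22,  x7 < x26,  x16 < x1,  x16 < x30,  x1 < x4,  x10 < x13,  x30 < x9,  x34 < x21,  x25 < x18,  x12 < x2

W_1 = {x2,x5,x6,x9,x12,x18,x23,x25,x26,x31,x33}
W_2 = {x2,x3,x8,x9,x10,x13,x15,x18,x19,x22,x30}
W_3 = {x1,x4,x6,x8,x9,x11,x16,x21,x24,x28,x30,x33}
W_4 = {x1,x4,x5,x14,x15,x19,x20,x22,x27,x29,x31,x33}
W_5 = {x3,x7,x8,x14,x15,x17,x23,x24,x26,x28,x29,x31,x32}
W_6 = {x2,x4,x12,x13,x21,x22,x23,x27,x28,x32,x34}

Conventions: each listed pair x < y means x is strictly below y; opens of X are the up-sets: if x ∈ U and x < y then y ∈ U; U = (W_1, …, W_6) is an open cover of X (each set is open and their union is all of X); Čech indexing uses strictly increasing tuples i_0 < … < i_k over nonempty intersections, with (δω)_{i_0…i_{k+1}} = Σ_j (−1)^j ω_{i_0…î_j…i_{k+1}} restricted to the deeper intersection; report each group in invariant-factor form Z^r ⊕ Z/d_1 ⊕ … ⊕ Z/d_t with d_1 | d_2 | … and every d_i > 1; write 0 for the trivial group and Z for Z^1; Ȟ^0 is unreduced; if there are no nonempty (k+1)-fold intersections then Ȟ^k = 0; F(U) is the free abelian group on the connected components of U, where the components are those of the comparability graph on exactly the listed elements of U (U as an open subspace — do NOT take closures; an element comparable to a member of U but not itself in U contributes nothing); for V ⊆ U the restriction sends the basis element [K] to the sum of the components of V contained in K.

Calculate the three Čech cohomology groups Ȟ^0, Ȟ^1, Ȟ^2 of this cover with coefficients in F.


intersection data:
  W12={x2,x9,x18} W13={x6,x9,x33} W14={x5,x31,x33} W15={x23,x26,x31} W16={x2,x12,x23} W23={x8,x9,x30} W24={x15,x19,x22} W25={x3,x8,x15} W26={x2,x13,x22} W34={x1,x4,x33} W35={x8,x24,x28} W36={x4,x21,x28} W45={x14,x15,x29,x31} W46={x4,x22,x27} W56={x23,x28,x32}
  W123={x9} W126={x2} W134={x33} W145={x31} W156={x23} W235={x8} W245={x15} W246={x22} W346={x4} W356={x28}
components per intersection:
  W1: {x2,x5,x6,x9,x12,x18,x23,x25,x26,x31,x33}
  W2: {x2,x3,x8,x9,x10,x13,x15,x18,x19,x22,x30}
  W3: {x1,x4,x6,x8,x9,x11,x16,x21,x24,x28,x30,x33}
  W4: {x1,x4,x5,x14,x15,x19,x20,x22,x27,x29,x31,x33}
  W5: {x3,x7,x8,x14,x15,x17,x23,x24,x26,x28,x29,x31,x32}
  W6: {x2,x4,x12,x13,x21,x22,x23,x27,x28,x32,x34}
  W12: {x2,x9,x18}
  W13: {x6,x9,x33}
  W14: {x5,x31,x33}
  W15: {x23,x26,x31}
  W16: {x2,x12,x23}
  W23: {x8,x9,x30}
  W24: {x15,x19,x22}
  W25: {x3,x8,x15}
  W26: {x2,x13,x22}
  W34: {x1,x4,x33}
  W35: {x8,x24,x28}
  W36: {x4,x21,x28}
  W45: {x14,x15,x29,x31}
  W46: {x4,x22,x27}
  W56: {x23,x28,x32}
  W123: {x9}
  W126: {x2}
  W134: {x33}
  W145: {x31}
  W156: {x23}
  W235: {x8}
  W245: {x15}
  W246: {x22}
  W346: {x4}
  W356: {x28}
C dims 6,15,10; δ0: rk 5, SNF 1^5; δ1: rk 10, SNF 1^9·2
Ȟ^0 = (6 − 5) − 0 = 1, so Ȟ^0 ≅ Z
Ȟ^1 = (15 − 10) − 5 = 0, so Ȟ^1 ≅ 0
Ȟ^2 = (10 − 0) − 10 = 0 plus torsion [2], so Ȟ^2 ≅ Z/2

Ȟ^0(U;F) ≅ Z, Ȟ^1(U;F) ≅ 0, Ȟ^2(U;F) ≅ Z/2


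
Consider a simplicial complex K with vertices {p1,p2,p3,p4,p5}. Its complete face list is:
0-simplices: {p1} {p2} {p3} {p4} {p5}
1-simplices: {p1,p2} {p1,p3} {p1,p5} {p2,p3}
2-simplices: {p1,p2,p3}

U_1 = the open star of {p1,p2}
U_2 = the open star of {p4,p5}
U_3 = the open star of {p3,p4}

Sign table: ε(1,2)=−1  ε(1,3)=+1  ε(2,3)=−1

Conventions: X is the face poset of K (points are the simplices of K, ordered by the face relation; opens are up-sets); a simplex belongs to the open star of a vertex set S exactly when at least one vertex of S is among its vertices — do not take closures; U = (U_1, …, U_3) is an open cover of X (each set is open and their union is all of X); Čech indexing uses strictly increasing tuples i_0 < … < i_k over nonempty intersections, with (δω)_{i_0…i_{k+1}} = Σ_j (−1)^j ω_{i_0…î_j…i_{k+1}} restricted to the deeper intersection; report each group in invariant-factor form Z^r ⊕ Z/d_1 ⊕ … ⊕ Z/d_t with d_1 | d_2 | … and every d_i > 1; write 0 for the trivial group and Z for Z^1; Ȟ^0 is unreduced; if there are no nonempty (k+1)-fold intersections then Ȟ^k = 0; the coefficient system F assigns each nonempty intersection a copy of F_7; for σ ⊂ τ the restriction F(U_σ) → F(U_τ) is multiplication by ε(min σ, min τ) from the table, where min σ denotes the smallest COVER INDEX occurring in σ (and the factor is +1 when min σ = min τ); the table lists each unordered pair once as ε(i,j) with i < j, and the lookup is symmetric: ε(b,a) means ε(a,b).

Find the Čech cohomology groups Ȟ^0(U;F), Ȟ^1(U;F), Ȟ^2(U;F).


nerve of the cover:
  U1={{p1},{p2},{p1,p2},{p1,p3},{p1,p5},{p2,p3},{p1,p2,p3}} U2={{p4},{p5},{p1,p5}} U3={{p3},{p4},{p1,p3},{p2,p3},{p1,p2,p3}}
  U12={{p1,p5}} U13={{p1,p3},{p2,p3},{p1,p2,p3}} U23={{p4}}
C dims 3,3; δ0: rk_F7 2
Ȟ^0 = (3 − 2) − 0 = 1, so Ȟ^0 ≅ Z/7
Ȟ^1 = (3 − 0) − 2 = 1, so Ȟ^1 ≅ Z/7
Ȟ^2 = (0 − 0) − 0 = 0, so Ȟ^2 ≅ 0

Ȟ^0 = Z/7, Ȟ^1 = Z/7, Ȟ^2 = 0


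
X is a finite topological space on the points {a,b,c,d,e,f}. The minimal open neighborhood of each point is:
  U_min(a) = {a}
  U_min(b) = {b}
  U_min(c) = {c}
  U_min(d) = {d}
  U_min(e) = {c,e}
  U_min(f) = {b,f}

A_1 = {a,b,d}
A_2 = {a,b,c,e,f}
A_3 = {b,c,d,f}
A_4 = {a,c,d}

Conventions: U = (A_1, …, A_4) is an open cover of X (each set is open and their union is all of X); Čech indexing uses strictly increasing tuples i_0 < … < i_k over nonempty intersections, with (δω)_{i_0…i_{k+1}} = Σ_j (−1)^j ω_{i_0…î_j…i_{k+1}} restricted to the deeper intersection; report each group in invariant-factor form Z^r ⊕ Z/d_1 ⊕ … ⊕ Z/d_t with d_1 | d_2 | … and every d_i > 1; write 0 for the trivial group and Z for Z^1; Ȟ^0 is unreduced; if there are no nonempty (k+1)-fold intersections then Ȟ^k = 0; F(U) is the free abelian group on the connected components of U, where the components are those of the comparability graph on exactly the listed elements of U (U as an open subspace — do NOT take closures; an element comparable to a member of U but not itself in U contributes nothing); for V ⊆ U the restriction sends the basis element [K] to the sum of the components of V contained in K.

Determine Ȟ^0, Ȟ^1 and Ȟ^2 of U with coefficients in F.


nerve simplices:
  A12={a,b} A13={b,d} A14={a,d} A23={b,c,f} A24={a,c} A34={c,d}
  A123={b} A124={a} A134={d} A234={c}
components per intersection:
  A1: {a} {b} {d}
  A2: {a} {b,f} {c,e}
  A3: {b,f} {c} {d}
  A4: {a} {c} {d}
  A12: {a} {b}
  A13: {b} {d}
  A14: {a} {d}
  A23: {b,f} {c}
  A24: {a} {c}
  A34: {c} {d}
  A123: {b}
  A124: {a}
  A134: {d}
  A234: {c}
C dims 12,12,4; δ0: rk 8, SNF 1^8; δ1: rk 4, SNF 1^4
degree 0: 12−8−0 = 4 → Ȟ^0 ≅ Z^4
degree 1: 12−4−8 = 0 → Ȟ^1 ≅ 0
degree 2: 4−0−4 = 0 → Ȟ^2 ≅ 0

Ȟ^0 = Z^4,  Ȟ^1 = 0,  Ȟ^2 = 0


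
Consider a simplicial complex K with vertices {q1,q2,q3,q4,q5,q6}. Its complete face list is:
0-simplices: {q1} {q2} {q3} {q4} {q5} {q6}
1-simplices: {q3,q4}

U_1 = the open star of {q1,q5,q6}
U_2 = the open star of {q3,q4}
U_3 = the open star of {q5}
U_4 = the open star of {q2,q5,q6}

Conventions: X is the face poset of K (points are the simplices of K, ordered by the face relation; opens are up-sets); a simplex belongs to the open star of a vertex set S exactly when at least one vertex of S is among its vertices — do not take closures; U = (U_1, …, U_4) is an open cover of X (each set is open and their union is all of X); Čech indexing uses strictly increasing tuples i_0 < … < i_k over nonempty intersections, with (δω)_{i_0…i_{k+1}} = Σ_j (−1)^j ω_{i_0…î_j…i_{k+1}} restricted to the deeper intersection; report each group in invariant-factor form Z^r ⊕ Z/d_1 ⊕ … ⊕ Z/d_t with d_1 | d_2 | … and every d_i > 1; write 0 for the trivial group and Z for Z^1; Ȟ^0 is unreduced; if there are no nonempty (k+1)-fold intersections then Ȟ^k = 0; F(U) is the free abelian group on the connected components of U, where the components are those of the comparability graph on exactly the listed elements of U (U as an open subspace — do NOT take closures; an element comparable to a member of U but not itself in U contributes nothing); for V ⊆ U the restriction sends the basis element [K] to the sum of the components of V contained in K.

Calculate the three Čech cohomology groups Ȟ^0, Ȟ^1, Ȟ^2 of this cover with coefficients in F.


nerve simplices:
  U1={{q1},{q5},{q6}} U2={{q3},{q4},{q3,q4}} U3={{q5}} U4={{q2},{q5},{q6}}
  U13={{q5}} U14={{q5},{q6}} U34={{q5}}
  U134={{q5}}
components per intersection:
  U1: {{q1}} {{q5}} {{q6}}
  U2: {{q3},{q4},{q3,q4}}
  U3: {{q5}}
  U4: {{q2}} {{q5}} {{q6}}
  U13: {{q5}}
  U14: {{q5}} {{q6}}
  U34: {{q5}}
  U134: {{q5}}
C dims 8,4,1; δ0: rk 3, SNF 1^3; δ1: rk 1, SNF 1^1
degree 0: 8−3−0 = 5 → Ȟ^0 ≅ Z^5
degree 1: 4−1−3 = 0 → Ȟ^1 ≅ 0
degree 2: 1−0−1 = 0 → Ȟ^2 ≅ 0

Ȟ^0(U;F) ≅ Z^5, Ȟ^1(U;F) ≅ 0 and Ȟ^2(U;F) ≅ 0


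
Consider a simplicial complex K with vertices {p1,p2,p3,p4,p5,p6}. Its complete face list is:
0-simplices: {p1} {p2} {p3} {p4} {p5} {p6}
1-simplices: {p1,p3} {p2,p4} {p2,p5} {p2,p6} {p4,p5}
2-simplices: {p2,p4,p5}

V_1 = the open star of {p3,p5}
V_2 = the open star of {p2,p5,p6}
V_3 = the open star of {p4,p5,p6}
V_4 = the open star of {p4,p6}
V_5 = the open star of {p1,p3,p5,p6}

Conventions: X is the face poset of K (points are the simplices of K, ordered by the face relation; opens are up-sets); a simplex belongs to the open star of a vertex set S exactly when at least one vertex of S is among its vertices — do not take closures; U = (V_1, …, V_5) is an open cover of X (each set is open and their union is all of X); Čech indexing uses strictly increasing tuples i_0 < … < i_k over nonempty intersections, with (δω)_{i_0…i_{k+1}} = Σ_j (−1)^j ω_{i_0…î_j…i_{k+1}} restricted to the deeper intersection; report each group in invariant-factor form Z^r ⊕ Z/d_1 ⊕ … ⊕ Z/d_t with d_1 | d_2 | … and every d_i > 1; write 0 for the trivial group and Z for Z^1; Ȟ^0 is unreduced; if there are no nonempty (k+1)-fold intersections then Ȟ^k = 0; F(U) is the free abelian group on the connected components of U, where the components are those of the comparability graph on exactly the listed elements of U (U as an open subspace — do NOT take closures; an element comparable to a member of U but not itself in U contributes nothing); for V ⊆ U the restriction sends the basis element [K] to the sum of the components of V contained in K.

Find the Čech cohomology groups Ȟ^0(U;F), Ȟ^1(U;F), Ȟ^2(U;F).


nonempty overlaps:
  V1={{p3},{p5},{p1,p3},{p2,p5},{p4,p5},{p2,p4,p5}} V2={{p2},{p5},{p6},{p2,p4},{p2,p5},{p2,p6},{p4,p5},{p2,p4,p5}} V3={{p4},{p5},{p6},{p2,p4},{p2,p5},{p2,p6},{p4,p5},{p2,p4,p5}} V4={{p4},{p6},{p2,p4},{p2,p6},{p4,p5},{p2,p4,p5}} V5={{p1},{p3},{p5},{p6},{p1,p3},{p2,p5},{p2,p6},{p4,p5},{p2,p4,p5}}
  V12={{p5},{p2,p5},{p4,p5},{p2,p4,p5}} V13={{p5},{p2,p5},{p4,p5},{p2,p4,p5}} V14={{p4,p5},{p2,p4,p5}} V15={{p3},{p5},{p1,p3},{p2,p5},{p4,p5},{p2,p4,p5}} V23={{p5},{p6},{p2,p4},{p2,p5},{p2,p6},{p4,p5},{p2,p4,p5}} V24={{p6},{p2,p4},{p2,p6},{p4,p5},{p2,p4,p5}} V25={{p5},{p6},{p2,p5},{p2,p6},{p4,p5},{p2,p4,p5}} V34={{p4},{p6},{p2,p4},{p2,p6},{p4,p5},{p2,p4,p5}} V35={{p5},{p6},{p2,p5},{p2,p6},{p4,p5},{p2,p4,p5}} V45={{p6},{p2,p6},{p4,p5},{p2,p4,p5}}
  V123={{p5},{p2,p5},{p4,p5},{p2,p4,p5}} V124={{p4,p5},{p2,p4,p5}} V125={{p5},{p2,p5},{p4,p5},{p2,p4,p5}} V134={{p4,p5},{p2,p4,p5}} V135={{p5},{p2,p5},{p4,p5},{p2,p4,p5}} V145={{p4,p5},{p2,p4,p5}} V234={{p6},{p2,p4},{p2,p6},{p4,p5},{p2,p4,p5}} V235={{p5},{p6},{p2,p5},{p2,p6},{p4,p5},{p2,p4,p5}} V245={{p6},{p2,p6},{p4,p5},{p2,p4,p5}} V345={{p6},{p2,p6},{p4,p5},{p2,p4,p5}}
  V1234={{p4,p5},{p2,p4,p5}} V1235={{p5},{p2,p5},{p4,p5},{p2,p4,p5}} V1245={{p4,p5},{p2,p4,p5}} V1345={{p4,p5},{p2,p4,p5}} V2345={{p6},{p2,p6},{p4,p5},{p2,p4,p5}}
  V12345={{p4,p5},{p2,p4,p5}}
components per intersection:
  V1: {{p3},{p1,p3}} {{p5},{p2,p5},{p4,p5},{p2,p4,p5}}
  V2: {{p2},{p5},{p6},{p2,p4},{p2,p5},{p2,p6},{p4,p5},{p2,p4,p5}}
  V3: {{p4},{p5},{p2,p4},{p2,p5},{p4,p5},{p2,p4,p5}} {{p6},{p2,p6}}
  V4: {{p4},{p2,p4},{p4,p5},{p2,p4,p5}} {{p6},{p2,p6}}
  V5: {{p1},{p3},{p1,p3}} {{p5},{p2,p5},{p4,p5},{p2,p4,p5}} {{p6},{p2,p6}}
  V12: {{p5},{p2,p5},{p4,p5},{p2,p4,p5}}
  V13: {{p5},{p2,p5},{p4,p5},{p2,p4,p5}}
  V14: {{p4,p5},{p2,p4,p5}}
  V15: {{p3},{p1,p3}} {{p5},{p2,p5},{p4,p5},{p2,p4,p5}}
  V23: {{p5},{p2,p4},{p2,p5},{p4,p5},{p2,p4,p5}} {{p6},{p2,p6}}
  V24: {{p6},{p2,p6}} {{p2,p4},{p4,p5},{p2,p4,p5}}
  V25: {{p5},{p2,p5},{p4,p5},{p2,p4,p5}} {{p6},{p2,p6}}
  V34: {{p4},{p2,p4},{p4,p5},{p2,p4,p5}} {{p6},{p2,p6}}
  V35: {{p5},{p2,p5},{p4,p5},{p2,p4,p5}} {{p6},{p2,p6}}
  V45: {{p6},{p2,p6}} {{p4,p5},{p2,p4,p5}}
  V123: {{p5},{p2,p5},{p4,p5},{p2,p4,p5}}
  V124: {{p4,p5},{p2,p4,p5}}
  V125: {{p5},{p2,p5},{p4,p5},{p2,p4,p5}}
  V134: {{p4,p5},{p2,p4,p5}}
  V135: {{p5},{p2,p5},{p4,p5},{p2,p4,p5}}
  V145: {{p4,p5},{p2,p4,p5}}
  V234: {{p6},{p2,p6}} {{p2,p4},{p4,p5},{p2,p4,p5}}
  V235: {{p5},{p2,p5},{p4,p5},{p2,p4,p5}} {{p6},{p2,p6}}
  V245: {{p6},{p2,p6}} {{p4,p5},{p2,p4,p5}}
  V345: {{p6},{p2,p6}} {{p4,p5},{p2,p4,p5}}
  V1234: {{p4,p5},{p2,p4,p5}}
  V1235: {{p5},{p2,p5},{p4,p5},{p2,p4,p5}}
  V1245: {{p4,p5},{p2,p4,p5}}
  V1345: {{p4,p5},{p2,p4,p5}}
  V2345: {{p6},{p2,p6}} {{p4,p5},{p2,p4,p5}}
  V12345: {{p4,p5},{p2,p4,p5}}
C dims 10,17,14,6; δ0: rk 8, SNF 1^8; δ1: rk 9, SNF 1^9; δ2: rk 5, SNF 1^5
degree 0: 10−8−0 = 2 → Ȟ^0 ≅ Z^2
degree 1: 17−9−8 = 0 → Ȟ^1 ≅ 0
degree 2: 14−5−9 = 0 → Ȟ^2 ≅ 0

Ȟ^0(U;F) ≅ Z^2; Ȟ^1(U;F) ≅ 0; Ȟ^2(U;F) ≅ 0


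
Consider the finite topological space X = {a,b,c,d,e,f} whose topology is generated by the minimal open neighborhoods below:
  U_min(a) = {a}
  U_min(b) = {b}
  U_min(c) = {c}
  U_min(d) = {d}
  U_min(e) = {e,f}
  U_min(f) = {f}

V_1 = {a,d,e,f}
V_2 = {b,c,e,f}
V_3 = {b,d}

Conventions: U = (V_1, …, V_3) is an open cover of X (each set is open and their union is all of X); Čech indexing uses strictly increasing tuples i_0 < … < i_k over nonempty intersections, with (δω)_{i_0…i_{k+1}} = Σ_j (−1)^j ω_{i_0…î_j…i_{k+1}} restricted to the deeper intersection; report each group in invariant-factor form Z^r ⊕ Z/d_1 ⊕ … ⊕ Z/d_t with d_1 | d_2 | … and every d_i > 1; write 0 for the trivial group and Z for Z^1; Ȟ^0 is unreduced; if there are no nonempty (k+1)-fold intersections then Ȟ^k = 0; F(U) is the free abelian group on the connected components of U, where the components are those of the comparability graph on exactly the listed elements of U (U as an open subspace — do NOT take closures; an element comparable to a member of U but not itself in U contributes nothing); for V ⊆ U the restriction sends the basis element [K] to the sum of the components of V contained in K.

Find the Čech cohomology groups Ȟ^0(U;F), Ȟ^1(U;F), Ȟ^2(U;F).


Ȟ^0 ≅ Z^5,  Ȟ^1 ≅ 0,  Ȟ^2 ≅ 0

nonempty overlaps:
  V12={e,f} V13={d} V23={b}
components per intersection:
  V1: {a} {d} {e,f}
  V2: {b} {c} {e,f}
  V3: {b} {d}
  V12: {e,f}
  V13: {d}
  V23: {b}
C dims 8,3; δ0: rk 3, SNF 1^3
degree 0: 8−3−0 = 5 → Ȟ^0 ≅ Z^5
degree 1: 3−0−3 = 0 → Ȟ^1 ≅ 0
degree 2: 0−0−0 = 0 → Ȟ^2 ≅ 0


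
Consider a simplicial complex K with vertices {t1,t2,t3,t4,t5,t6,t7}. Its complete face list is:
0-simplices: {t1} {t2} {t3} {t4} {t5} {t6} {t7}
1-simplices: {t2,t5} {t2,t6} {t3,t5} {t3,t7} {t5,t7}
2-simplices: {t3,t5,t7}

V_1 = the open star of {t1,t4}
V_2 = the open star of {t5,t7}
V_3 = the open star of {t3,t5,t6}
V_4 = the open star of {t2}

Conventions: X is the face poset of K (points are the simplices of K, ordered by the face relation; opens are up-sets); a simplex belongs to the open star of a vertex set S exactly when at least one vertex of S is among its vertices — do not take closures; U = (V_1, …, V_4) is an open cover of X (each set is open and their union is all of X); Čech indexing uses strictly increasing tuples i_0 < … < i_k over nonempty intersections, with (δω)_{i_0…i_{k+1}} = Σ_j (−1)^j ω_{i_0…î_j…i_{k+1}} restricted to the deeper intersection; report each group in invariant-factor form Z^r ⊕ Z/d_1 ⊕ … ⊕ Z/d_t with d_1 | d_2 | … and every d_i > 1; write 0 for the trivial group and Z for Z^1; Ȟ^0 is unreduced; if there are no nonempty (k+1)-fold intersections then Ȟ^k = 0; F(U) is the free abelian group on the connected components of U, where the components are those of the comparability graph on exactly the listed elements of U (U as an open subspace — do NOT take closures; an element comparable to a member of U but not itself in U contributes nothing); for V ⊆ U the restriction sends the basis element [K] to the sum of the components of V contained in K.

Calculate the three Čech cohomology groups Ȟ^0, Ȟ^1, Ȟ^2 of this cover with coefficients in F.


cover nerve:
  V1={{t1},{t4}} V2={{t5},{t7},{t2,t5},{t3,t5},{t3,t7},{t5,t7},{t3,t5,t7}} V3={{t3},{t5},{t6},{t2,t5},{t2,t6},{t3,t5},{t3,t7},{t5,t7},{t3,t5,t7}} V4={{t2},{t2,t5},{t2,t6}}
  V23={{t5},{t2,t5},{t3,t5},{t3,t7},{t5,t7},{t3,t5,t7}} V24={{t2,t5}} V34={{t2,t5},{t2,t6}}
  V234={{t2,t5}}
components per intersection:
  V1: {{t1}} {{t4}}
  V2: {{t5},{t7},{t2,t5},{t3,t5},{t3,t7},{t5,t7},{t3,t5,t7}}
  V3: {{t3},{t5},{t2,t5},{t3,t5},{t3,t7},{t5,t7},{t3,t5,t7}} {{t6},{t2,t6}}
  V4: {{t2},{t2,t5},{t2,t6}}
  V23: {{t5},{t2,t5},{t3,t5},{t3,t7},{t5,t7},{t3,t5,t7}}
  V24: {{t2,t5}}
  V34: {{t2,t5}} {{t2,t6}}
  V234: {{t2,t5}}
C dims 6,4,1; δ0: rk 3, SNF 1^3; δ1: rk 1, SNF 1^1
Ȟ^0: (6−3)−0=3 ⇒ Z^3
Ȟ^1: (4−1)−3=0 ⇒ 0
Ȟ^2: (1−0)−1=0 ⇒ 0

Ȟ^0(U;F) ≅ Z^3, Ȟ^1(U;F) ≅ 0, Ȟ^2(U;F) ≅ 0


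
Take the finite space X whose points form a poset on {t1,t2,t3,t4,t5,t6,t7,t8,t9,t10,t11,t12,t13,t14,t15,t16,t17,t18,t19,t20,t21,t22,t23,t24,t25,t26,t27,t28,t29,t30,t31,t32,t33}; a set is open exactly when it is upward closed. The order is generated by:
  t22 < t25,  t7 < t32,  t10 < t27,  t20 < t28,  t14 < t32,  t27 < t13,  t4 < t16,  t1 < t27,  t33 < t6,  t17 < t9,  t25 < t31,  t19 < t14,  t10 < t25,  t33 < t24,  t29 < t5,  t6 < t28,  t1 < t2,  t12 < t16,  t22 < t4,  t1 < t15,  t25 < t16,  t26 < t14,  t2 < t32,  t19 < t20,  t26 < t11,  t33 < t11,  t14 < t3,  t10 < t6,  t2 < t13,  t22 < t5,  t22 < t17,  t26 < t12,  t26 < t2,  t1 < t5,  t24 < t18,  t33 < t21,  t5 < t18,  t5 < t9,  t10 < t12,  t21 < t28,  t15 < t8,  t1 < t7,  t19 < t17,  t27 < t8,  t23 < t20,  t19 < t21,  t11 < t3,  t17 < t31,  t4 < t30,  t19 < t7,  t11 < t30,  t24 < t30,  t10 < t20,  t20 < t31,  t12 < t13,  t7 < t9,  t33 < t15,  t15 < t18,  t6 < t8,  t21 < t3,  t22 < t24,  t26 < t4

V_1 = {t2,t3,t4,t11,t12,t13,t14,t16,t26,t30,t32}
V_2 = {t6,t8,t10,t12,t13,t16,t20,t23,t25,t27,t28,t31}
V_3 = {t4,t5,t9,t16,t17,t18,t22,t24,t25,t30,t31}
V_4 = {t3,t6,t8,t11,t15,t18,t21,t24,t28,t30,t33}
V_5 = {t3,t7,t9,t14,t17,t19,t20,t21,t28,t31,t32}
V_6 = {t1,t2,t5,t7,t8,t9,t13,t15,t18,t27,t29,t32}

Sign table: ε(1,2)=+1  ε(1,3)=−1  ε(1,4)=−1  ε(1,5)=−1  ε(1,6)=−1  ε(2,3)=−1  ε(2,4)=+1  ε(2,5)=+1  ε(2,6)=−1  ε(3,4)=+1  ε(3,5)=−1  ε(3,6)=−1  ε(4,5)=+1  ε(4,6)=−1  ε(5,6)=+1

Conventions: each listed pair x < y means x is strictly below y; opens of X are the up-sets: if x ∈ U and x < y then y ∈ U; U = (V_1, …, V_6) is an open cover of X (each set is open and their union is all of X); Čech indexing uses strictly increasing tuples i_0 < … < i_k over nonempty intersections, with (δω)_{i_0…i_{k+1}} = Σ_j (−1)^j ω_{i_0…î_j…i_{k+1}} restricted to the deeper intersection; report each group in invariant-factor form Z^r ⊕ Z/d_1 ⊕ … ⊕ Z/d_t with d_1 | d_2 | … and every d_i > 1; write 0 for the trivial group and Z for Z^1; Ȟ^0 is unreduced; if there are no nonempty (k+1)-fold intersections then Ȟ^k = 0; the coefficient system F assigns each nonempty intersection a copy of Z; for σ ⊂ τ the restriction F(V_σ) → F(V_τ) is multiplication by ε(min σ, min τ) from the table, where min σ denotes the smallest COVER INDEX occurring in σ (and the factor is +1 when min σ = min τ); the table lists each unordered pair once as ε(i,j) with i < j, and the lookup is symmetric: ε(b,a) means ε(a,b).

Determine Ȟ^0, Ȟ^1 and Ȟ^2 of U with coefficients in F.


Ȟ^0 = 0,  Ȟ^1 = Z/2,  Ȟ^2 = Z

nerve simplices:
  V12={t12,t13,t16} V13={t4,t16,t30} V14={t3,t11,t30} V15={t3,t14,t32} V16={t2,t13,t32} V23={t16,t25,t31} V24={t6,t8,t28} V25={t20,t28,t31} V26={t8,t13,t27} V34={t18,t24,t30} V35={t9,t17,t31} V36={t5,t9,t18} V45={t3,t21,t28} V46={t8,t15,t18} V56={t7,t9,t32}
  V123={t16} V126={t13} V134={t30} V145={t3} V156={t32} V235={t31} V245={t28} V246={t8} V346={t18} V356={t9}
C dims 6,15,10; δ0: rk 6, SNF 1^5·2; δ1: rk 9, SNF 1^9
degree 0: 6−6−0 = 0 → Ȟ^0 ≅ 0
degree 1: 15−9−6 = 0 plus torsion [2] → Ȟ^1 ≅ Z/2
degree 2: 10−0−9 = 1 → Ȟ^2 ≅ Z


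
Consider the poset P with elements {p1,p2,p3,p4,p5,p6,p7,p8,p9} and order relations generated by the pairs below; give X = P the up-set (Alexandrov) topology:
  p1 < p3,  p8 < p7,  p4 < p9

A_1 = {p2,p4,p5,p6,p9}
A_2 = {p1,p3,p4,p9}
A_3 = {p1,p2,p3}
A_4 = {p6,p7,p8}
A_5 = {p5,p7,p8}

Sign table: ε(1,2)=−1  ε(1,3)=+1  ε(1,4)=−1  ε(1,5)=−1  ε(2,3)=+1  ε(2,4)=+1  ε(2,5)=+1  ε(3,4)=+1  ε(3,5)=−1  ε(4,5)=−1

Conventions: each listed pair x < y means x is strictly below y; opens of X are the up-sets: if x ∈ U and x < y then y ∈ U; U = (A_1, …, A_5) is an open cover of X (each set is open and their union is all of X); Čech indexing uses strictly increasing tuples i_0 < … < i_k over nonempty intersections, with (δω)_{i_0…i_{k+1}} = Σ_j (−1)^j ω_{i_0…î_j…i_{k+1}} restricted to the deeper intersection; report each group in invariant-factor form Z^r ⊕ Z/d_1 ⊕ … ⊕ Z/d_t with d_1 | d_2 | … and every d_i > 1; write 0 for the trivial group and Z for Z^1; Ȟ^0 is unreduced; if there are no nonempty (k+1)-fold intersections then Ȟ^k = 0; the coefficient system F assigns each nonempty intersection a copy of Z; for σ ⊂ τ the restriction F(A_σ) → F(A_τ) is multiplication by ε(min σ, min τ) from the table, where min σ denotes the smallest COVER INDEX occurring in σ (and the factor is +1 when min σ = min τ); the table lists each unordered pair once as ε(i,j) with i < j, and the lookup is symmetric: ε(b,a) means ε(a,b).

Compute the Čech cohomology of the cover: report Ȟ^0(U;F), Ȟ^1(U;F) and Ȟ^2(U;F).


Ȟ^0(U;F) ≅ 0, Ȟ^1(U;F) ≅ Z ⊕ Z/2 and Ȟ^2(U;F) ≅ 0

nerve of the cover:
  A12={p4,p9} A13={p2} A14={p6} A15={p5} A23={p1,p3} A45={p7,p8}
C dims 5,6; δ0: rk 5, SNF 1^4·2
Ȟ^0 = (5 − 5) − 0 = 0, so Ȟ^0 ≅ 0
Ȟ^1 = (6 − 0) − 5 = 1 plus torsion [2], so Ȟ^1 ≅ Z ⊕ Z/2
Ȟ^2 = (0 − 0) − 0 = 0, so Ȟ^2 ≅ 0


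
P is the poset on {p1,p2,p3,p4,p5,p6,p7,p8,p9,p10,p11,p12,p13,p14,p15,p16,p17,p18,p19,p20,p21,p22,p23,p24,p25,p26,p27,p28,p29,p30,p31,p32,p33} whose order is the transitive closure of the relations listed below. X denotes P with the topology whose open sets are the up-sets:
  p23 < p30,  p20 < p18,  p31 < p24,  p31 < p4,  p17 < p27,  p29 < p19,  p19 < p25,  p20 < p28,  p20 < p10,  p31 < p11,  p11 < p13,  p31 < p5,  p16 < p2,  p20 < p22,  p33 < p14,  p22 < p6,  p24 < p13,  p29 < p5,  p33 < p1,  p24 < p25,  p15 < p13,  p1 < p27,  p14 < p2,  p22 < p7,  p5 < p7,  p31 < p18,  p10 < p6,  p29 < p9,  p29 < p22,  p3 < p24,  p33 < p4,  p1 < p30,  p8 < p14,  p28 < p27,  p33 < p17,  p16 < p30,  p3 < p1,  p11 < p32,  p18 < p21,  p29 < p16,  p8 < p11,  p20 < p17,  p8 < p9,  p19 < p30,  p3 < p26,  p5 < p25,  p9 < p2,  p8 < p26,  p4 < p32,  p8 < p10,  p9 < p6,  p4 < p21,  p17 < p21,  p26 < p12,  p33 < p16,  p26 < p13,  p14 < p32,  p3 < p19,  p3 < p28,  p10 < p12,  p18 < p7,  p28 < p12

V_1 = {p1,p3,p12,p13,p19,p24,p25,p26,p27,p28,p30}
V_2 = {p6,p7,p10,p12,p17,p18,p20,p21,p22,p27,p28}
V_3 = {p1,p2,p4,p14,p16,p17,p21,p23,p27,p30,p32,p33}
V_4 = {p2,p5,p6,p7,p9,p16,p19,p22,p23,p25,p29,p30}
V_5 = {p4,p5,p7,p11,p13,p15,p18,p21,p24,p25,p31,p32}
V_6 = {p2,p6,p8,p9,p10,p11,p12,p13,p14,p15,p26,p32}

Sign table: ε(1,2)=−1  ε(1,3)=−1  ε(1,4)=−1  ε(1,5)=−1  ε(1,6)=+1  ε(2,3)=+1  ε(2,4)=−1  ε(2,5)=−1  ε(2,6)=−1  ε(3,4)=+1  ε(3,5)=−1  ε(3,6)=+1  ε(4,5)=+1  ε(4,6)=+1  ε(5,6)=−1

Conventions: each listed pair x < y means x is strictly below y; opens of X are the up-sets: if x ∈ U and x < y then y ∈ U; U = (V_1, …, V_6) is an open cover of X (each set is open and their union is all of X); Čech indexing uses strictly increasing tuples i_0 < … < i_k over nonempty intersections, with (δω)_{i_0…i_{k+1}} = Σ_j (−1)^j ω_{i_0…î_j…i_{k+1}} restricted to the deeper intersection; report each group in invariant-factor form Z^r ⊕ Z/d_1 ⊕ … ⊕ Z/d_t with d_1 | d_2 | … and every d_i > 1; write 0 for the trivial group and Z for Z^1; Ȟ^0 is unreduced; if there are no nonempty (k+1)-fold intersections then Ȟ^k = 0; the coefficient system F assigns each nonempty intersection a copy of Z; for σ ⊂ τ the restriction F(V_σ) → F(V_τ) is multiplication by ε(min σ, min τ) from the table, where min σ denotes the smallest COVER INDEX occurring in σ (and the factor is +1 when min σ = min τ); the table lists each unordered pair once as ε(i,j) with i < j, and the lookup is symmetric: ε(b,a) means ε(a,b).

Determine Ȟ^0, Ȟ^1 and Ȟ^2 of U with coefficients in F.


cover nerve:
  V12={p12,p27,p28} V13={p1,p27,p30} V14={p19,p25,p30} V15={p13,p24,p25} V16={p12,p13,p26} V23={p17,p21,p27} V24={p6,p7,p22} V25={p7,p18,p21} V26={p6,p10,p12} V34={p2,p16,p23,p30} V35={p4,p21,p32} V36={p2,p14,p32} V45={p5,p7,p25} V46={p2,p6,p9} V56={p11,p13,p15,p32}
  V123={p27} V126={p12} V134={p30} V145={p25} V156={p13} V235={p21} V245={p7} V246={p6} V346={p2} V356={p32}
C dims 6,15,10; δ0: rk 6, SNF 1^5·2; δ1: rk 9, SNF 1^9
Ȟ^0: (6−6)−0=0 ⇒ 0
Ȟ^1: (15−9)−6=0 plus torsion [2] ⇒ Z/2
Ȟ^2: (10−0)−9=1 ⇒ Z

Ȟ^0 = 0, Ȟ^1 = Z/2, Ȟ^2 = Z


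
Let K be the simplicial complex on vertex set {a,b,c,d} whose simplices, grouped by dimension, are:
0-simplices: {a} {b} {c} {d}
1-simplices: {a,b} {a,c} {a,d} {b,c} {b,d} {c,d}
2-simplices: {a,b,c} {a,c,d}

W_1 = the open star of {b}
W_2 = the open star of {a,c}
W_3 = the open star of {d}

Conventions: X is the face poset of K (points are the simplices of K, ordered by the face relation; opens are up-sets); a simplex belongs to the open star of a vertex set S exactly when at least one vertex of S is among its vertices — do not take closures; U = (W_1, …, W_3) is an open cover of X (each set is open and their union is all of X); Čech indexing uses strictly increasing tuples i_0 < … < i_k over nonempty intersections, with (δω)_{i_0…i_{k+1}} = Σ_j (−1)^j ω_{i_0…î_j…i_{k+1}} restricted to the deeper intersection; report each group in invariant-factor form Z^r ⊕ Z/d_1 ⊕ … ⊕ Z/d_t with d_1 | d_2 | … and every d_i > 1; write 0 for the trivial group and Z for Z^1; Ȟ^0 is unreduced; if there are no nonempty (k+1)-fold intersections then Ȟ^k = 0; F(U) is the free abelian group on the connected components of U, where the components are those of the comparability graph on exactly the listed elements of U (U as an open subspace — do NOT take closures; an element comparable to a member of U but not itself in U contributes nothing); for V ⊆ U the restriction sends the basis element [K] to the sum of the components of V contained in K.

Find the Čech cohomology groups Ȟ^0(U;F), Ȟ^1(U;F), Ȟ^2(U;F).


intersection data:
  W1={{b},{a,b},{b,c},{b,d},{a,b,c}} W2={{a},{c},{a,b},{a,c},{a,d},{b,c},{c,d},{a,b,c},{a,c,d}} W3={{d},{a,d},{b,d},{c,d},{a,c,d}}
  W12={{a,b},{b,c},{a,b,c}} W13={{b,d}} W23={{a,d},{c,d},{a,c,d}}
components per intersection:
  W1: {{b},{a,b},{b,c},{b,d},{a,b,c}}
  W2: {{a},{c},{a,b},{a,c},{a,d},{b,c},{c,d},{a,b,c},{a,c,d}}
  W3: {{d},{a,d},{b,d},{c,d},{a,c,d}}
  W12: {{a,b},{b,c},{a,b,c}}
  W13: {{b,d}}
  W23: {{a,d},{c,d},{a,c,d}}
C dims 3,3; δ0: rk 2, SNF 1^2
Ȟ^0 = (3 − 2) − 0 = 1, so Ȟ^0 ≅ Z
Ȟ^1 = (3 − 0) − 2 = 1, so Ȟ^1 ≅ Z
Ȟ^2 = (0 − 0) − 0 = 0, so Ȟ^2 ≅ 0

Ȟ^0 = Z,  Ȟ^1 = Z,  Ȟ^2 = 0


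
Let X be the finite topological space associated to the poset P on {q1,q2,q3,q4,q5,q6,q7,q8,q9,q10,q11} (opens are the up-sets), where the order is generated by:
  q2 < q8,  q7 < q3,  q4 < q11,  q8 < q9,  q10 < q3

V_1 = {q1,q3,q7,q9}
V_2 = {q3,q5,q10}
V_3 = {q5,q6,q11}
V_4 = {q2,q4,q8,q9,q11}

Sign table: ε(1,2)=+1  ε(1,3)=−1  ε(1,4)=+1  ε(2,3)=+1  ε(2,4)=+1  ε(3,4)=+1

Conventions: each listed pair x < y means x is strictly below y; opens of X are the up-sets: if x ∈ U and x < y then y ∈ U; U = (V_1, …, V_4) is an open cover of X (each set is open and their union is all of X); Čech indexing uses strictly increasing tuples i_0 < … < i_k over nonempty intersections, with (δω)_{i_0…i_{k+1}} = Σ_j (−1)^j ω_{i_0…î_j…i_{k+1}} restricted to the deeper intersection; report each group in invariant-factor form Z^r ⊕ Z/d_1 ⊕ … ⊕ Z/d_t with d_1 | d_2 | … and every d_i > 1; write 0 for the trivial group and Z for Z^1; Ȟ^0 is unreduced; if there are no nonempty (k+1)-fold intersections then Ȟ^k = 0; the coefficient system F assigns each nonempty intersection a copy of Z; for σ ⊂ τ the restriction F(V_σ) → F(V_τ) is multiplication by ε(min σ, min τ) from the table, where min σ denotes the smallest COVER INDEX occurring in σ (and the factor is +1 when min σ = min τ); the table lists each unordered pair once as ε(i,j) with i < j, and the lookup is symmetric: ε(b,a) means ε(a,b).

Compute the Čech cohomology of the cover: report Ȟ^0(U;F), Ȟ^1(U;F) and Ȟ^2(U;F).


Ȟ^0 ≅ Z, Ȟ^1 ≅ Z, Ȟ^2 ≅ 0

nonempty overlaps:
  V12={q3} V14={q9} V23={q5} V34={q11}
C dims 4,4; δ0: rk 3, SNF 1^3
degree 0: 4−3−0 = 1 → Ȟ^0 ≅ Z
degree 1: 4−0−3 = 1 → Ȟ^1 ≅ Z
degree 2: 0−0−0 = 0 → Ȟ^2 ≅ 0


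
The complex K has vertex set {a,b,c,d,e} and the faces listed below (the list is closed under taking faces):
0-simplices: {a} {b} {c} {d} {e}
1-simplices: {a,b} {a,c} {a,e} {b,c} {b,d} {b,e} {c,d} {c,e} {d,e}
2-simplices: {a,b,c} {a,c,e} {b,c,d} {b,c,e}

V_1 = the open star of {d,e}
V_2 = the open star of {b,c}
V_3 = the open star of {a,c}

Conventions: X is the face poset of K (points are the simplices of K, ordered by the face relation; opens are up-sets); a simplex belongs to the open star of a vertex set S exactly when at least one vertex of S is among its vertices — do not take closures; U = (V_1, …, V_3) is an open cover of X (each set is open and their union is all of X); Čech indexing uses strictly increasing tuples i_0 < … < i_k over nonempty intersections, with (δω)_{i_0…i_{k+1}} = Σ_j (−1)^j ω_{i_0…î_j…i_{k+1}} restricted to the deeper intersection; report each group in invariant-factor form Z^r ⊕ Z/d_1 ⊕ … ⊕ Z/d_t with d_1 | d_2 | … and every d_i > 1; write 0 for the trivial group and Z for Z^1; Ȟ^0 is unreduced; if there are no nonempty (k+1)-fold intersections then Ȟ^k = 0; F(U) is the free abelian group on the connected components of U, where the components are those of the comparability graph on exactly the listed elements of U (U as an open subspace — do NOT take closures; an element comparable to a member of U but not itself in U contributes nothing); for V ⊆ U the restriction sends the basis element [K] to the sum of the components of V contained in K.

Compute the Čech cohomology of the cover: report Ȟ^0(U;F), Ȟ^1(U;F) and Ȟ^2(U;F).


nerve of the cover:
  V1={{d},{e},{a,e},{b,d},{b,e},{c,d},{c,e},{d,e},{a,c,e},{b,c,d},{b,c,e}} V2={{b},{c},{a,b},{a,c},{b,c},{b,d},{b,e},{c,d},{c,e},{a,b,c},{a,c,e},{b,c,d},{b,c,e}} V3={{a},{c},{a,b},{a,c},{a,e},{b,c},{c,d},{c,e},{a,b,c},{a,c,e},{b,c,d},{b,c,e}}
  V12={{b,d},{b,e},{c,d},{c,e},{a,c,e},{b,c,d},{b,c,e}} V13={{a,e},{c,d},{c,e},{a,c,e},{b,c,d},{b,c,e}} V23={{c},{a,b},{a,c},{b,c},{c,d},{c,e},{a,b,c},{a,c,e},{b,c,d},{b,c,e}}
  V123={{c,d},{c,e},{a,c,e},{b,c,d},{b,c,e}}
components per intersection:
  V1: {{d},{e},{a,e},{b,d},{b,e},{c,d},{c,e},{d,e},{a,c,e},{b,c,d},{b,c,e}}
  V2: {{b},{c},{a,b},{a,c},{b,c},{b,d},{b,e},{c,d},{c,e},{a,b,c},{a,c,e},{b,c,d},{b,c,e}}
  V3: {{a},{c},{a,b},{a,c},{a,e},{b,c},{c,d},{c,e},{a,b,c},{a,c,e},{b,c,d},{b,c,e}}
  V12: {{b,d},{c,d},{b,c,d}} {{b,e},{c,e},{a,c,e},{b,c,e}}
  V13: {{a,e},{c,e},{a,c,e},{b,c,e}} {{c,d},{b,c,d}}
  V23: {{c},{a,b},{a,c},{b,c},{c,d},{c,e},{a,b,c},{a,c,e},{b,c,d},{b,c,e}}
  V123: {{c,d},{b,c,d}} {{c,e},{a,c,e},{b,c,e}}
C dims 3,5,2; δ0: rk 2, SNF 1^2; δ1: rk 2, SNF 1^2
Ȟ^0 = (3 − 2) − 0 = 1, so Ȟ^0 ≅ Z
Ȟ^1 = (5 − 2) − 2 = 1, so Ȟ^1 ≅ Z
Ȟ^2 = (2 − 0) − 2 = 0, so Ȟ^2 ≅ 0

Ȟ^0(U;F) ≅ Z, Ȟ^1(U;F) ≅ Z and Ȟ^2(U;F) ≅ 0


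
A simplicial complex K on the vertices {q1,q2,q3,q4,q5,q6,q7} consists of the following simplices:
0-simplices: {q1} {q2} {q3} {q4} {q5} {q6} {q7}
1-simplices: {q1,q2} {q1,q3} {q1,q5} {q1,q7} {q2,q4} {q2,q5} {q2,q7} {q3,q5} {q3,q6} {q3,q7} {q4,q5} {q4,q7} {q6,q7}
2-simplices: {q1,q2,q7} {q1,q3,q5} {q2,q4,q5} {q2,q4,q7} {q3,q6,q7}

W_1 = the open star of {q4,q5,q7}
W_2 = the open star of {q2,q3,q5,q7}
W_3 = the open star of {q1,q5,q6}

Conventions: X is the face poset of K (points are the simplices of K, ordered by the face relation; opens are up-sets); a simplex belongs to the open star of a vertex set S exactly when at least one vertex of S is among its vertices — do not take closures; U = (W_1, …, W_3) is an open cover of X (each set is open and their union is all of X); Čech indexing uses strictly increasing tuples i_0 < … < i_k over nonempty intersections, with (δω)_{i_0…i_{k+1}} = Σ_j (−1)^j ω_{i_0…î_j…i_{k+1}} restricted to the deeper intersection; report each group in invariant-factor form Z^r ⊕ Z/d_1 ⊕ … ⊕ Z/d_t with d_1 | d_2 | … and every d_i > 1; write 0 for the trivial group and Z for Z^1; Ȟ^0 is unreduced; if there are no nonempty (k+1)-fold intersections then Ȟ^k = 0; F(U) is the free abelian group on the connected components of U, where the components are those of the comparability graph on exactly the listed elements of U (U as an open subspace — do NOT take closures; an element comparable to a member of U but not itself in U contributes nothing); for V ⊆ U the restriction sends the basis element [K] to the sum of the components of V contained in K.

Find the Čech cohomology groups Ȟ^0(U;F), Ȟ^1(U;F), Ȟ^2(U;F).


nerve simplices:
  W1={{q4},{q5},{q7},{q1,q5},{q1,q7},{q2,q4},{q2,q5},{q2,q7},{q3,q5},{q3,q7},{q4,q5},{q4,q7},{q6,q7},{q1,q2,q7},{q1,q3,q5},{q2,q4,q5},{q2,q4,q7},{q3,q6,q7}} W2={{q2},{q3},{q5},{q7},{q1,q2},{q1,q3},{q1,q5},{q1,q7},{q2,q4},{q2,q5},{q2,q7},{q3,q5},{q3,q6},{q3,q7},{q4,q5},{q4,q7},{q6,q7},{q1,q2,q7},{q1,q3,q5},{q2,q4,q5},{q2,q4,q7},{q3,q6,q7}} W3={{q1},{q5},{q6},{q1,q2},{q1,q3},{q1,q5},{q1,q7},{q2,q5},{q3,q5},{q3,q6},{q4,q5},{q6,q7},{q1,q2,q7},{q1,q3,q5},{q2,q4,q5},{q3,q6,q7}}
  W12={{q5},{q7},{q1,q5},{q1,q7},{q2,q4},{q2,q5},{q2,q7},{q3,q5},{q3,q7},{q4,q5},{q4,q7},{q6,q7},{q1,q2,q7},{q1,q3,q5},{q2,q4,q5},{q2,q4,q7},{q3,q6,q7}} W13={{q5},{q1,q5},{q1,q7},{q2,q5},{q3,q5},{q4,q5},{q6,q7},{q1,q2,q7},{q1,q3,q5},{q2,q4,q5},{q3,q6,q7}} W23={{q5},{q1,q2},{q1,q3},{q1,q5},{q1,q7},{q2,q5},{q3,q5},{q3,q6},{q4,q5},{q6,q7},{q1,q2,q7},{q1,q3,q5},{q2,q4,q5},{q3,q6,q7}}
  W123={{q5},{q1,q5},{q1,q7},{q2,q5},{q3,q5},{q4,q5},{q6,q7},{q1,q2,q7},{q1,q3,q5},{q2,q4,q5},{q3,q6,q7}}
components per intersection:
  W1: {{q4},{q5},{q7},{q1,q5},{q1,q7},{q2,q4},{q2,q5},{q2,q7},{q3,q5},{q3,q7},{q4,q5},{q4,q7},{q6,q7},{q1,q2,q7},{q1,q3,q5},{q2,q4,q5},{q2,q4,q7},{q3,q6,q7}}
  W2: {{q2},{q3},{q5},{q7},{q1,q2},{q1,q3},{q1,q5},{q1,q7},{q2,q4},{q2,q5},{q2,q7},{q3,q5},{q3,q6},{q3,q7},{q4,q5},{q4,q7},{q6,q7},{q1,q2,q7},{q1,q3,q5},{q2,q4,q5},{q2,q4,q7},{q3,q6,q7}}
  W3: {{q1},{q5},{q1,q2},{q1,q3},{q1,q5},{q1,q7},{q2,q5},{q3,q5},{q4,q5},{q1,q2,q7},{q1,q3,q5},{q2,q4,q5}} {{q6},{q3,q6},{q6,q7},{q3,q6,q7}}
  W12: {{q5},{q7},{q1,q5},{q1,q7},{q2,q4},{q2,q5},{q2,q7},{q3,q5},{q3,q7},{q4,q5},{q4,q7},{q6,q7},{q1,q2,q7},{q1,q3,q5},{q2,q4,q5},{q2,q4,q7},{q3,q6,q7}}
  W13: {{q5},{q1,q5},{q2,q5},{q3,q5},{q4,q5},{q1,q3,q5},{q2,q4,q5}} {{q1,q7},{q1,q2,q7}} {{q6,q7},{q3,q6,q7}}
  W23: {{q5},{q1,q3},{q1,q5},{q2,q5},{q3,q5},{q4,q5},{q1,q3,q5},{q2,q4,q5}} {{q1,q2},{q1,q7},{q1,q2,q7}} {{q3,q6},{q6,q7},{q3,q6,q7}}
  W123: {{q5},{q1,q5},{q2,q5},{q3,q5},{q4,q5},{q1,q3,q5},{q2,q4,q5}} {{q1,q7},{q1,q2,q7}} {{q6,q7},{q3,q6,q7}}
C dims 4,7,3; δ0: rk 3, SNF 1^3; δ1: rk 3, SNF 1^3
degree 0: 4−3−0 = 1 → Ȟ^0 ≅ Z
degree 1: 7−3−3 = 1 → Ȟ^1 ≅ Z
degree 2: 3−0−3 = 0 → Ȟ^2 ≅ 0

Ȟ^0 ≅ Z,  Ȟ^1 ≅ Z,  Ȟ^2 ≅ 0


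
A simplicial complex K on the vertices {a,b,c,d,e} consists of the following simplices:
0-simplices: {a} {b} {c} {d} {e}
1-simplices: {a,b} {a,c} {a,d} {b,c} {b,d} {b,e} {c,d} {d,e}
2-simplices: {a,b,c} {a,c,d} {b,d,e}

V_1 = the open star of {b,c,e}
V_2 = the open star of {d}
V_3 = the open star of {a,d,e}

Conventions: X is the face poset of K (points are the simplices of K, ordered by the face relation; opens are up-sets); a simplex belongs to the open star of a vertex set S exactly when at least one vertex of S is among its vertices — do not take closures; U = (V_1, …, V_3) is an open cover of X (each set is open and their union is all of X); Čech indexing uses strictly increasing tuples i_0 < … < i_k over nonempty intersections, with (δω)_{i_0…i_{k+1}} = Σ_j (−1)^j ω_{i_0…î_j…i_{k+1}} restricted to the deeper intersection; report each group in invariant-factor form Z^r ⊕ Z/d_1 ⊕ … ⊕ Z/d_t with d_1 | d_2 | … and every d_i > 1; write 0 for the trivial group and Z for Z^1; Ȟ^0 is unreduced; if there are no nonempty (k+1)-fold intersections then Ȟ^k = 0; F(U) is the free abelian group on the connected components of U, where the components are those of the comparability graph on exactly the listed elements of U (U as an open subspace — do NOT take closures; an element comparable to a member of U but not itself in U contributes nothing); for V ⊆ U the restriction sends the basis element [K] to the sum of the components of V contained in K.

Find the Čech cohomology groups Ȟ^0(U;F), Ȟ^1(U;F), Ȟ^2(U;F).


cover nerve:
  V1={{b},{c},{e},{a,b},{a,c},{b,c},{b,d},{b,e},{c,d},{d,e},{a,b,c},{a,c,d},{b,d,e}} V2={{d},{a,d},{b,d},{c,d},{d,e},{a,c,d},{b,d,e}} V3={{a},{d},{e},{a,b},{a,c},{a,d},{b,d},{b,e},{c,d},{d,e},{a,b,c},{a,c,d},{b,d,e}}
  V12={{b,d},{c,d},{d,e},{a,c,d},{b,d,e}} V13={{e},{a,b},{a,c},{b,d},{b,e},{c,d},{d,e},{a,b,c},{a,c,d},{b,d,e}} V23={{d},{a,d},{b,d},{c,d},{d,e},{a,c,d},{b,d,e}}
  V123={{b,d},{c,d},{d,e},{a,c,d},{b,d,e}}
components per intersection:
  V1: {{b},{c},{e},{a,b},{a,c},{b,c},{b,d},{b,e},{c,d},{d,e},{a,b,c},{a,c,d},{b,d,e}}
  V2: {{d},{a,d},{b,d},{c,d},{d,e},{a,c,d},{b,d,e}}
  V3: {{a},{d},{e},{a,b},{a,c},{a,d},{b,d},{b,e},{c,d},{d,e},{a,b,c},{a,c,d},{b,d,e}}
  V12: {{b,d},{d,e},{b,d,e}} {{c,d},{a,c,d}}
  V13: {{e},{b,d},{b,e},{d,e},{b,d,e}} {{a,b},{a,c},{c,d},{a,b,c},{a,c,d}}
  V23: {{d},{a,d},{b,d},{c,d},{d,e},{a,c,d},{b,d,e}}
  V123: {{b,d},{d,e},{b,d,e}} {{c,d},{a,c,d}}
C dims 3,5,2; δ0: rk 2, SNF 1^2; δ1: rk 2, SNF 1^2
Ȟ^0: (3−2)−0=1 ⇒ Z
Ȟ^1: (5−2)−2=1 ⇒ Z
Ȟ^2: (2−0)−2=0 ⇒ 0

Ȟ^0(U;F) ≅ Z, Ȟ^1(U;F) ≅ Z and Ȟ^2(U;F) ≅ 0


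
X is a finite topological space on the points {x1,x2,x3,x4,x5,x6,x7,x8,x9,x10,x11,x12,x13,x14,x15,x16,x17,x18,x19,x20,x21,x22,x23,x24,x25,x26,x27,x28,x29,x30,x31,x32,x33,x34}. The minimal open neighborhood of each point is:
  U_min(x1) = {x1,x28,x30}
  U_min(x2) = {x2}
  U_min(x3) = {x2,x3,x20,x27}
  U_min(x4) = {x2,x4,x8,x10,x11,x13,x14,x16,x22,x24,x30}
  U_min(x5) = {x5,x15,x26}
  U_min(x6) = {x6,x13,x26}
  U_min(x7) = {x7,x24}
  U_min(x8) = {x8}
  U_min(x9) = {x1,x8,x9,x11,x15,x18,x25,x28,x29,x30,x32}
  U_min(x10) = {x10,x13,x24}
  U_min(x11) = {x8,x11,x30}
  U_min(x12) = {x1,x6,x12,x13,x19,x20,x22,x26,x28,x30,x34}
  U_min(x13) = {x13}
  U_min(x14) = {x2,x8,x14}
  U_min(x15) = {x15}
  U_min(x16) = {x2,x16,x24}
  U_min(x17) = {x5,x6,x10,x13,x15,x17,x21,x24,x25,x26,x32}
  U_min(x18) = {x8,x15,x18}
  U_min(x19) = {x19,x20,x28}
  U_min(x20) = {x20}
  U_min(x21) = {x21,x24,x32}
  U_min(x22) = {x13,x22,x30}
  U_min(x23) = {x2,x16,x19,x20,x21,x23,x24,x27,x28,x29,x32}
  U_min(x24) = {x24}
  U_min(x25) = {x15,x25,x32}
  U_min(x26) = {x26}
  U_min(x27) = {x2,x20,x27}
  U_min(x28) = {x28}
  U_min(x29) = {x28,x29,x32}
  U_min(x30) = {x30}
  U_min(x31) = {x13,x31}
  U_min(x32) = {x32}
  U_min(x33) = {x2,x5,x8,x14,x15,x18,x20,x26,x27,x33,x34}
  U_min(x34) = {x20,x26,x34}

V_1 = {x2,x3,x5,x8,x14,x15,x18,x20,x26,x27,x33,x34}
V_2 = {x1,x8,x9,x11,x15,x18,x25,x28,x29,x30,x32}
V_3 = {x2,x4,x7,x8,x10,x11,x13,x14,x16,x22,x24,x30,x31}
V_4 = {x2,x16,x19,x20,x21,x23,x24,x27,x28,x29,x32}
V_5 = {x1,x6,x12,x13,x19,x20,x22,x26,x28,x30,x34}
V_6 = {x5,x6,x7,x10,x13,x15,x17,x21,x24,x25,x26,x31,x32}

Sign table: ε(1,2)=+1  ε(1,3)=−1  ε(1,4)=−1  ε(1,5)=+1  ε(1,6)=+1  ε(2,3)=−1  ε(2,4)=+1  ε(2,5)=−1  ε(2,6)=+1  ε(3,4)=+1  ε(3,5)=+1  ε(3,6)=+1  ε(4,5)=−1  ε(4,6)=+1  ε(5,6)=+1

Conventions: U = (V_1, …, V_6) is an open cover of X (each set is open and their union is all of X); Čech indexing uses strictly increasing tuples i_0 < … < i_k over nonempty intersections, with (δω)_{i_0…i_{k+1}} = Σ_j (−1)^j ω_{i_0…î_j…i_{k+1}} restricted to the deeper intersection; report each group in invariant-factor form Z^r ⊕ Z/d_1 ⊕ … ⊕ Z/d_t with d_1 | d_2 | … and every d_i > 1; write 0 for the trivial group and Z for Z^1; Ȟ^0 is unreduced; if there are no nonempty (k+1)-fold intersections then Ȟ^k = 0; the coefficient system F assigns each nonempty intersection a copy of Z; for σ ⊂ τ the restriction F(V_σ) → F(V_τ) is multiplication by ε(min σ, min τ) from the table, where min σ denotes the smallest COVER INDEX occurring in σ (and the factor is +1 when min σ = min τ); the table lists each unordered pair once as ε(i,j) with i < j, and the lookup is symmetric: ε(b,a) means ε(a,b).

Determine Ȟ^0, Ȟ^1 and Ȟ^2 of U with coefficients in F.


Ȟ^0 = 0, Ȟ^1 = Z/2 and Ȟ^2 = Z

cover nerve:
  V12={x8,x15,x18} V13={x2,x8,x14} V14={x2,x20,x27} V15={x20,x26,x34} V16={x5,x15,x26} V23={x8,x11,x30} V24={x28,x29,x32} V25={x1,x28,x30} V26={x15,x25,x32} V34={x2,x16,x24} V35={x13,x22,x30} V36={x7,x10,x13,x24,x31} V45={x19,x20,x28} V46={x21,x24,x32} V56={x6,x13,x26}
  V123={x8} V126={x15} V134={x2} V145={x20} V156={x26} V235={x30} V245={x28} V246={x32} V346={x24} V356={x13}
C dims 6,15,10; δ0: rk 6, SNF 1^5·2; δ1: rk 9, SNF 1^9
Ȟ^0: (6−6)−0=0 ⇒ 0
Ȟ^1: (15−9)−6=0 plus torsion [2] ⇒ Z/2
Ȟ^2: (10−0)−9=1 ⇒ Z
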